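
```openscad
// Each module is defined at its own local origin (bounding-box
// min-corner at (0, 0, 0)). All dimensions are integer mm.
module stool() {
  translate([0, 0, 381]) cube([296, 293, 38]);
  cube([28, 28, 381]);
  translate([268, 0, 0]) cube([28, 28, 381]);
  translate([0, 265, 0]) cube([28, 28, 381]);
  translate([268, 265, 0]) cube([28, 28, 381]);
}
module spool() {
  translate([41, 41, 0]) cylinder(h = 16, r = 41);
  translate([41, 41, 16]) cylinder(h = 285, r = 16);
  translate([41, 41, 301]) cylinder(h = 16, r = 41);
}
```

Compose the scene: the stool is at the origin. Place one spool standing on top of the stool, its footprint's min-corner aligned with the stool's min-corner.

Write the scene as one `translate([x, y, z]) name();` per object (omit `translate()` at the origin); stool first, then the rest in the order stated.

stool();
translate([0, 0, 419]) spool();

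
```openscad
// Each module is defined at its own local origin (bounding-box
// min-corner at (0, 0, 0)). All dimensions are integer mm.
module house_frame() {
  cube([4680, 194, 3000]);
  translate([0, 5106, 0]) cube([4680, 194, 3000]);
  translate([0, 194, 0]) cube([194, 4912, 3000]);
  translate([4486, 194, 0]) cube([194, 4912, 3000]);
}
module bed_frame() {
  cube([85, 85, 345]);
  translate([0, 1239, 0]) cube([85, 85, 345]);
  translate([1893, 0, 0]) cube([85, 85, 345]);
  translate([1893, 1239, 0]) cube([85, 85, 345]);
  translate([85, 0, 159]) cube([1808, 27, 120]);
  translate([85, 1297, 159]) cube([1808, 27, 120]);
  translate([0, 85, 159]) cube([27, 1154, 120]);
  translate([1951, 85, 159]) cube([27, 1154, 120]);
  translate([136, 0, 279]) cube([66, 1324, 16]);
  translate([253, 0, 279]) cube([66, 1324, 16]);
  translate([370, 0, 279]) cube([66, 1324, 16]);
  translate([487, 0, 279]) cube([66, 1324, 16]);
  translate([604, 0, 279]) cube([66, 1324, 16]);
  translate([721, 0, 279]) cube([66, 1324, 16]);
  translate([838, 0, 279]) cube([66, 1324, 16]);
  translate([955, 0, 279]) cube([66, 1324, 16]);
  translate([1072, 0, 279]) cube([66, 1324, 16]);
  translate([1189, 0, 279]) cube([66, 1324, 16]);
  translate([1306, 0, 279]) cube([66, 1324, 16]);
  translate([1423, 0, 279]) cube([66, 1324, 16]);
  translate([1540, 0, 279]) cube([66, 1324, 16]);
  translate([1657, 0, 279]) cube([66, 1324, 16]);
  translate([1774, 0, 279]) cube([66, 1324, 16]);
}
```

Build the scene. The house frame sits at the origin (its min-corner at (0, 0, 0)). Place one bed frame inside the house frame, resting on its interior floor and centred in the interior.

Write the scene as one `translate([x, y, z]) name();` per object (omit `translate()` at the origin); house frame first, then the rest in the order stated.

house_frame();
translate([1351, 1988, 0]) bed_frame();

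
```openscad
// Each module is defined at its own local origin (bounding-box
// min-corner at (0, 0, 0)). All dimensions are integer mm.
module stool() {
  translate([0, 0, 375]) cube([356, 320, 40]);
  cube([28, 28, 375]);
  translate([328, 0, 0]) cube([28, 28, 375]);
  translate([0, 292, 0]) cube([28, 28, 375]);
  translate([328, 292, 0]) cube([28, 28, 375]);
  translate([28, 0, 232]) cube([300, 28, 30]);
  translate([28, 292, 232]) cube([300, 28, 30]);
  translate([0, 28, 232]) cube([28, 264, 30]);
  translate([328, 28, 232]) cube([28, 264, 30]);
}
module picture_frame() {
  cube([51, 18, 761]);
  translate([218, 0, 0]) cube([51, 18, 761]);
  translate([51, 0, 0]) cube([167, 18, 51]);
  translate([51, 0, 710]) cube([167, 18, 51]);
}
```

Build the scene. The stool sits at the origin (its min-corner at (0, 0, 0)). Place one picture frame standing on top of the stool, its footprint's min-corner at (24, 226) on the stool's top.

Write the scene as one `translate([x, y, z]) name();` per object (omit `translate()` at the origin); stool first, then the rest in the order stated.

stool();
translate([24, 226, 415]) picture_frame();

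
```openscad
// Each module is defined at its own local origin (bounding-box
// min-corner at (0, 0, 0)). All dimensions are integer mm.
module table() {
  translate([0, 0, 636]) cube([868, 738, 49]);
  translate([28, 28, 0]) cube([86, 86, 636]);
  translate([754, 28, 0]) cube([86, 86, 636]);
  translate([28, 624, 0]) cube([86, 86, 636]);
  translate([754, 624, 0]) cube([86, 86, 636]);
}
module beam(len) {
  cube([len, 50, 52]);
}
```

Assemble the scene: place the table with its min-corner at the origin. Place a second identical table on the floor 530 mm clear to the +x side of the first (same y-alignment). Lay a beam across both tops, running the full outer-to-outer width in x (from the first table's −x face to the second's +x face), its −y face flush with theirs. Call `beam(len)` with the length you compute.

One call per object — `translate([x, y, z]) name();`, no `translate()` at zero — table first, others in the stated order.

table();
translate([1398, 0, 0]) table();
translate([0, 0, 685]) beam(2266);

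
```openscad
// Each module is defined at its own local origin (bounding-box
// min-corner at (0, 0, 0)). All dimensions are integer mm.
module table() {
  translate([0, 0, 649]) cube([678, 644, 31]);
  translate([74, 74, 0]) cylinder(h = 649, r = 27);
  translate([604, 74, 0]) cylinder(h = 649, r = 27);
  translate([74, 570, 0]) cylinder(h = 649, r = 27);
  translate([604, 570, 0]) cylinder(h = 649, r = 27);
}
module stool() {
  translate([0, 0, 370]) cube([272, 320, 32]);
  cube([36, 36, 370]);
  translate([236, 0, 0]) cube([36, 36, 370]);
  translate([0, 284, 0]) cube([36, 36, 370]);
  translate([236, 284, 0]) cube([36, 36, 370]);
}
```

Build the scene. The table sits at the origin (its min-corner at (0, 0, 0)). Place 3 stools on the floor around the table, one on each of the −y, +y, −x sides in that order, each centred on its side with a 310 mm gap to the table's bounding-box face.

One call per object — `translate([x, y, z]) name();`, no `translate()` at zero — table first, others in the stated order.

table();
translate([203, -630, 0]) stool();
translate([203, 954, 0]) stool();
translate([-582, 162, 0]) stool();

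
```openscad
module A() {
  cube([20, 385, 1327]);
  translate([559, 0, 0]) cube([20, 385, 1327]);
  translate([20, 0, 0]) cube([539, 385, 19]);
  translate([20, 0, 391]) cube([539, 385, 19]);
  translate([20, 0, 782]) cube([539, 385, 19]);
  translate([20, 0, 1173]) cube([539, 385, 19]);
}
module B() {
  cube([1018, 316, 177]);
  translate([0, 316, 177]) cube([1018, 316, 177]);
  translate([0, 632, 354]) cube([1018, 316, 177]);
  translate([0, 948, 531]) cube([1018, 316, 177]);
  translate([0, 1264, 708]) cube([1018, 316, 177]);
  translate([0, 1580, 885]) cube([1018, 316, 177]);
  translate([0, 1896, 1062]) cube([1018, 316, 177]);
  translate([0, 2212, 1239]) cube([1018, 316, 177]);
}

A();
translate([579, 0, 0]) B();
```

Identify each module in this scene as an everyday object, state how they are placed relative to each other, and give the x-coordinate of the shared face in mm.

The bookshelf's +x face and the staircase's −x face are both at x = 579 mm.

A is a bookshelf. B is a staircase. The staircase is against the bookshelf's +x side, with their −y faces flush. The x-coordinate of the shared face is 579 mm.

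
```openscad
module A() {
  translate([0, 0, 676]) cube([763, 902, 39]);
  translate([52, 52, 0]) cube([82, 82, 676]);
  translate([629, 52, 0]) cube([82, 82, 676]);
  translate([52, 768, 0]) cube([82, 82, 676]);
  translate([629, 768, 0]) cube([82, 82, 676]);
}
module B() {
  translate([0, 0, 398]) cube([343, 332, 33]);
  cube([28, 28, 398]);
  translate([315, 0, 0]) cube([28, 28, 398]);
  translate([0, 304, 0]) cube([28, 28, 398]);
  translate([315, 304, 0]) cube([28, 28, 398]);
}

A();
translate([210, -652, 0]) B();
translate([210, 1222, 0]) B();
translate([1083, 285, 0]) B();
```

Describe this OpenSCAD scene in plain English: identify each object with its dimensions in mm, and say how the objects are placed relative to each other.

A is a table: top 763 mm (x) × 902 mm (y), 39 mm thick, upper face at z = 715 mm, on four 82×82 mm square legs, each inset 52 mm from the nearest pair of top edges, running from z = 0 to the bottom of the top.

B is a four-legged stool. The seat is a 343×332×33 mm slab whose top surface is at z = 431 mm; four square legs, each 28×28 mm in cross-section, run from the floor (z = 0) to the underside of the seat, each flush with a corner of the seat.

Three stools sit around the table at the −y, +y, +x sides.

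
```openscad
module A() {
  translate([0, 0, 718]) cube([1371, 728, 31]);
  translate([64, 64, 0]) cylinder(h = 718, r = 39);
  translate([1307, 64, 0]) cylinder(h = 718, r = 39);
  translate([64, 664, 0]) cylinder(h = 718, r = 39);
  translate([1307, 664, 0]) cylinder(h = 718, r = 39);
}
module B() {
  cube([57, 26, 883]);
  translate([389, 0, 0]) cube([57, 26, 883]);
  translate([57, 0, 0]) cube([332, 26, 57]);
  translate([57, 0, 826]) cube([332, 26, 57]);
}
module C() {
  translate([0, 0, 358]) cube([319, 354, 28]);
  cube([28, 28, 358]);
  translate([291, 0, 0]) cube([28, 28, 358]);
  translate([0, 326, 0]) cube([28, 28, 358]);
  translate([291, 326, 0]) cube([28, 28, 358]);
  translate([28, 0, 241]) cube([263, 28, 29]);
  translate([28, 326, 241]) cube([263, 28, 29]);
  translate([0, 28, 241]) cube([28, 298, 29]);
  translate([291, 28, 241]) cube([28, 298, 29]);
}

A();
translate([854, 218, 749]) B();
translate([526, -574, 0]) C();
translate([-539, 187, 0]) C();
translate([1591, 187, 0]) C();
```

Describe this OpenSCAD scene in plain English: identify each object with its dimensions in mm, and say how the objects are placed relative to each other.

A is a table: top 1371 mm (x) × 728 mm (y), 31 mm thick, upper face at z = 749 mm, on four round legs of 78 mm diameter, each leg's bounding box inset 25 mm from the nearest pair of top edges, running from z = 0 to the bottom of the top.

B is a picture frame with a 332×769 mm rectangular opening (x by z) and a uniform 57 mm border on every side. Frame depth is 26 mm along y. It is built from two vertical stiles running the full outside height and two horizontal rails spanning the gap between the stiles.

C is a four-legged stool. The seat is a 319×354×28 mm slab whose top surface is at z = 386 mm; four square legs, each 28×28 mm in cross-section, run from the floor (z = 0) to the underside of the seat, each flush with a corner of the seat. Four stretchers, 28 mm wide and 29 mm tall, connect adjacent legs with their undersides at z = 241 mm, each running between the inner faces of the legs it joins and aligned with the legs' outer faces on the other axis.

The picture frame is on top of the table. Three stools sit around the table at the −y, −x, +x sides.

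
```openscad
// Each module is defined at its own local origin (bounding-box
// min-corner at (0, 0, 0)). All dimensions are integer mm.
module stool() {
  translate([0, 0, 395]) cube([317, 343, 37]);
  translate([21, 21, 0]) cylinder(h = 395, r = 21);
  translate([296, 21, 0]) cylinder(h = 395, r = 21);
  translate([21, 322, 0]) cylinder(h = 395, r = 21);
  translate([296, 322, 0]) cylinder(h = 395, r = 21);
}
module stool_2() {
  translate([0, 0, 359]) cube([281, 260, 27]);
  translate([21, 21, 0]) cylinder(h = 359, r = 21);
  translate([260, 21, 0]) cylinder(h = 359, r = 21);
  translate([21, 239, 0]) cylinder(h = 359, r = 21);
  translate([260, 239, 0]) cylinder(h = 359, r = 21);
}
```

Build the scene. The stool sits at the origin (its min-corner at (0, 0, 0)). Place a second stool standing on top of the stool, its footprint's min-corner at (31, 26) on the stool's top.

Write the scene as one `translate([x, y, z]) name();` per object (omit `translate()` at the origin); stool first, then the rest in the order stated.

stool();
translate([31, 26, 432]) stool_2();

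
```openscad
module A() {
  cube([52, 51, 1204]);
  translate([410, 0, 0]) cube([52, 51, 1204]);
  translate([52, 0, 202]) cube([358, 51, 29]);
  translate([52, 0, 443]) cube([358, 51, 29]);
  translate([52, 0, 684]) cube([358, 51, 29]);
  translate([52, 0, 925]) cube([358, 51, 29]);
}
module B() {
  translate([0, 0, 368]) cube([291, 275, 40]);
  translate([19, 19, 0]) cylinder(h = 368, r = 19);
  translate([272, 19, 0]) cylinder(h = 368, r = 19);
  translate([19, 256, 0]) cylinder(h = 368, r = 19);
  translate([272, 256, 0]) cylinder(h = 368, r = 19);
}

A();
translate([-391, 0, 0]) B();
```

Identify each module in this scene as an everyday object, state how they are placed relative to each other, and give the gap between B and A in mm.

A is a ladder. B is a stool. The stool is on the floor beside the ladder on its −x side. The gap between the stool and the ladder is 100 mm.

The stool's nearest face is 100 mm from the ladder's −x face.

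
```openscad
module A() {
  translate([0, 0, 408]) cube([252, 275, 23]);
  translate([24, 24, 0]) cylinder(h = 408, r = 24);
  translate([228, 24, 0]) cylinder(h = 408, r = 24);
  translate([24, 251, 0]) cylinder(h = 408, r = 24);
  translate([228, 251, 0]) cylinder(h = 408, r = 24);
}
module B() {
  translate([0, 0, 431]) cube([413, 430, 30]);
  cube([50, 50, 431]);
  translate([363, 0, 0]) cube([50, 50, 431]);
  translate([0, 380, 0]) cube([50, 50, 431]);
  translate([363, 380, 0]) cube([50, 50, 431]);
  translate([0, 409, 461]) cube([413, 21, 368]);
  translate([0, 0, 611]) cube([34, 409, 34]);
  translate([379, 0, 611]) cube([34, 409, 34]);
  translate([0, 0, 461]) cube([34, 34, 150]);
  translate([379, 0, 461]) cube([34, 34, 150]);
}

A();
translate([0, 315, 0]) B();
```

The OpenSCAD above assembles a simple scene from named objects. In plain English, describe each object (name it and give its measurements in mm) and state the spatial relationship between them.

A is a simple wooden stool: a rectangular seat 252 mm (x) by 275 mm (y), 23 mm thick, top face at z = 431 mm, on four round legs, each 48 mm in diameter. The legs rest on z = 0, each leg's axis is inset half a diameter from the nearest pair of seat edges (so the leg's bounding box is flush with the corner).

B is a chair: 413×430 mm seat, 30 mm thick, top at z = 461 mm, on four 50 mm square corner legs flush with the seat edges. A 21 mm thick backrest slab spans the full seat width, extending 368 mm above the seat top, its back face flush with the seat's +y edge. Two armrests of 34×34 mm section run along each side from the seat's front edge to the front of the backrest, top faces 184 mm above the seat top and outer faces flush with the seat's x-edges; a 34×34 mm post under the front of each armrest stands on the seat at the front corner.

The chair is on the floor beside the stool on its +y side.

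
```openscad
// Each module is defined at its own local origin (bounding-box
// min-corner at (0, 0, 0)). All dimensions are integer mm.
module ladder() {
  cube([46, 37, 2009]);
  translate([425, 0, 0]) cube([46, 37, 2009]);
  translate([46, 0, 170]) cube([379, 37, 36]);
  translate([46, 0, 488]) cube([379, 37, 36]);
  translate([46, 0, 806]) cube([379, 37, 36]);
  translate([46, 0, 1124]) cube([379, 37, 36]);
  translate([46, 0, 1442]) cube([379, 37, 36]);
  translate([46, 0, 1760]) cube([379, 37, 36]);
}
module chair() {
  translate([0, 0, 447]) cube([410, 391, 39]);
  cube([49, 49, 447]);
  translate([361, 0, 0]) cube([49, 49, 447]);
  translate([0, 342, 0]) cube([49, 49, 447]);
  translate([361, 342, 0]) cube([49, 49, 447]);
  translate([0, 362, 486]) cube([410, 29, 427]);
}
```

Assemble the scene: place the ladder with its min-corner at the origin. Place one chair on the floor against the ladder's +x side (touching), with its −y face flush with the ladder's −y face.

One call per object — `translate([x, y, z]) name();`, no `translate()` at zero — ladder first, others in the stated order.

ladder();
translate([471, 0, 0]) chair();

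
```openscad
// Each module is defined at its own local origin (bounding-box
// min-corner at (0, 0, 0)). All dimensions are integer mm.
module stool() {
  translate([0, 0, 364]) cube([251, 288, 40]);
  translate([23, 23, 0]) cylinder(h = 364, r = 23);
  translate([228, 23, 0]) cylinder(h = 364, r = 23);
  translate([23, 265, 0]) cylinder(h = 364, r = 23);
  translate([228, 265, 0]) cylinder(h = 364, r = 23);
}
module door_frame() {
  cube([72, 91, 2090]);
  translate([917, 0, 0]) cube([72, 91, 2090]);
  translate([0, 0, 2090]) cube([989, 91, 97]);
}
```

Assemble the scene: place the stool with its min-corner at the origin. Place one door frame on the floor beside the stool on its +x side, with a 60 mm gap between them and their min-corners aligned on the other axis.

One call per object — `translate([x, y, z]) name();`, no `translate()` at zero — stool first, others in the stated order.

stool();
translate([311, 0, 0]) door_frame();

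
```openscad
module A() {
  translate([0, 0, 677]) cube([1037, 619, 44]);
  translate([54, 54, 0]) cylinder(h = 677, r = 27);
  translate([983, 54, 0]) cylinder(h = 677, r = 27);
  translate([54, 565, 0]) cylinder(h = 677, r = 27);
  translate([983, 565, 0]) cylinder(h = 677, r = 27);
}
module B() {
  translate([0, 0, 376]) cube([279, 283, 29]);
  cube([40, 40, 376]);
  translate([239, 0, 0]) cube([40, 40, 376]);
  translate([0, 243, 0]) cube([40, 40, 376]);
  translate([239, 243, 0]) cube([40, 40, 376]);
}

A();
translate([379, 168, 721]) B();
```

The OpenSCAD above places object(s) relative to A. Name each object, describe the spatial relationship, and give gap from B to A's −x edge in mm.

A is a table. B is a stool. The stool is on top of the table, centred. The gap from the stool to the table's −x edge is 379 mm.

The stool's min-x is at 379; the table's min-x is 0; gap = 379 mm.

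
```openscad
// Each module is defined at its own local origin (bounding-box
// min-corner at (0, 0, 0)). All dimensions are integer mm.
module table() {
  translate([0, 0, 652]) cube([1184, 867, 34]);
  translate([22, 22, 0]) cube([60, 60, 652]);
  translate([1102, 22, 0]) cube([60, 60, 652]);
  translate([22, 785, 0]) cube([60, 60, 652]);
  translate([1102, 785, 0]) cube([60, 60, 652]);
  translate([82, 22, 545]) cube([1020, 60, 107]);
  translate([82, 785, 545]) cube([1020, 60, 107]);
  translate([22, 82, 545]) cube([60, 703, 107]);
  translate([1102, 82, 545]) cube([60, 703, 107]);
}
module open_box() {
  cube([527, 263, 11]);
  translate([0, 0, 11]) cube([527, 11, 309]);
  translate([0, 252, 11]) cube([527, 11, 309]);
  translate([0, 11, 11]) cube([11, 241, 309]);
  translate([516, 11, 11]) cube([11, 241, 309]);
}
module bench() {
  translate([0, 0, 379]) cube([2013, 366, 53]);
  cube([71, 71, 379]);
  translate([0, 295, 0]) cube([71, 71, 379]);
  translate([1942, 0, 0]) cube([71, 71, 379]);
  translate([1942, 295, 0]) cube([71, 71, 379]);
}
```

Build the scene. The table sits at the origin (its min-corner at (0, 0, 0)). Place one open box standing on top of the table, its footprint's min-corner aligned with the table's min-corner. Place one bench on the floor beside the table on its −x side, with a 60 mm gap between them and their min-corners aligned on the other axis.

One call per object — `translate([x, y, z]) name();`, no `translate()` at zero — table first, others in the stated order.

table();
translate([0, 0, 686]) open_box();
translate([-2073, 0, 0]) bench();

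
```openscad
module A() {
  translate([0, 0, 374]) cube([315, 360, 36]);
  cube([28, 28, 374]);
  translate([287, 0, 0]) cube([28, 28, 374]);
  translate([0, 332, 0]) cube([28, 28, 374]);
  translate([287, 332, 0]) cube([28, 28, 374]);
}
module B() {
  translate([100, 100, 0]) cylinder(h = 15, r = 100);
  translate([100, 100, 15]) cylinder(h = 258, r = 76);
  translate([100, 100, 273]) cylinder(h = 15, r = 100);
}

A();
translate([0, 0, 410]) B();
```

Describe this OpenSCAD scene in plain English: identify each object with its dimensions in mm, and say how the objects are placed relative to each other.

A is a simple wooden stool: a rectangular seat 315 mm (x) by 360 mm (y), 36 mm thick, top face at z = 410 mm, on four square legs, each 28×28 mm in cross-section. The legs rest on z = 0, each flush with a corner of the seat.

B is a spool: two coaxial disc flanges of radius 100 mm and thickness 15 mm, joined by a core cylinder of radius 76 mm and height 258 mm. The lower flange rests on z = 0 and the three cylinders share a vertical axis.

The spool is on top of the stool.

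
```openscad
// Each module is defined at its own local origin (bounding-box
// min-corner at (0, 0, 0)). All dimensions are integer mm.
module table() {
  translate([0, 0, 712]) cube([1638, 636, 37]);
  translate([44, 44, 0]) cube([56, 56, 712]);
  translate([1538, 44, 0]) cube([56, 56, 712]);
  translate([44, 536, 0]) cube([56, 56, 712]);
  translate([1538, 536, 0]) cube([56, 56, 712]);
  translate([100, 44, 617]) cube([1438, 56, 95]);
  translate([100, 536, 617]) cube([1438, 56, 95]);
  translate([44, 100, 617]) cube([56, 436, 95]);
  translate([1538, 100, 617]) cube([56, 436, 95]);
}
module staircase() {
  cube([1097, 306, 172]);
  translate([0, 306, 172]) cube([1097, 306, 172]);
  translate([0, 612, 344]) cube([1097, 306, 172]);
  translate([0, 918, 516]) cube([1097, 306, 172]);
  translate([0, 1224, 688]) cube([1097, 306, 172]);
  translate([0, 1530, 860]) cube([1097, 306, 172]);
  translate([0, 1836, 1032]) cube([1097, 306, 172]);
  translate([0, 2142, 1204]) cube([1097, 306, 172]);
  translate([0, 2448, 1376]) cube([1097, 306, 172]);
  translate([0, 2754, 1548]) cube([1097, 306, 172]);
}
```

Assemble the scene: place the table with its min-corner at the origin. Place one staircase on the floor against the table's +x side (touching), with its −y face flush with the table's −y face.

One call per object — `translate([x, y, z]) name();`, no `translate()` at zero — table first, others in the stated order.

table();
translate([1638, 0, 0]) staircase();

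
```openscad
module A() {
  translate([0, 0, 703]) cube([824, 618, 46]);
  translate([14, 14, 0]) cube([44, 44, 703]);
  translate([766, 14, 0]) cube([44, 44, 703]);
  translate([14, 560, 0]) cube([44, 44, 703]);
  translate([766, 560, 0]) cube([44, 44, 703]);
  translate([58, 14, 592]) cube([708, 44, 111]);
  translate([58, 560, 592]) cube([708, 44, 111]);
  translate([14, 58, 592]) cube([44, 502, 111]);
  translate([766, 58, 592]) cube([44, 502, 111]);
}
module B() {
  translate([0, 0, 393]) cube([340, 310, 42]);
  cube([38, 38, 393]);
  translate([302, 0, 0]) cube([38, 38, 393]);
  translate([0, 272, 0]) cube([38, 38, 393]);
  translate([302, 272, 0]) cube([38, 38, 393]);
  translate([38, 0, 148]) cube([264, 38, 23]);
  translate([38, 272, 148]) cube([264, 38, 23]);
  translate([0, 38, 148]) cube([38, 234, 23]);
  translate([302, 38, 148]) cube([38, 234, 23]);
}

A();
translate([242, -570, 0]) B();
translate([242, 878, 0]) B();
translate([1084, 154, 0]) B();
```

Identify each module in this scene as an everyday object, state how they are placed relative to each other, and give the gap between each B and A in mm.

A is a table. B is a stool. Three stools sit around the table at the −y, +y, +x sides. The gap between each stool and the table is 260 mm.

Each stool's nearest face is 260 mm from the table's bounding box.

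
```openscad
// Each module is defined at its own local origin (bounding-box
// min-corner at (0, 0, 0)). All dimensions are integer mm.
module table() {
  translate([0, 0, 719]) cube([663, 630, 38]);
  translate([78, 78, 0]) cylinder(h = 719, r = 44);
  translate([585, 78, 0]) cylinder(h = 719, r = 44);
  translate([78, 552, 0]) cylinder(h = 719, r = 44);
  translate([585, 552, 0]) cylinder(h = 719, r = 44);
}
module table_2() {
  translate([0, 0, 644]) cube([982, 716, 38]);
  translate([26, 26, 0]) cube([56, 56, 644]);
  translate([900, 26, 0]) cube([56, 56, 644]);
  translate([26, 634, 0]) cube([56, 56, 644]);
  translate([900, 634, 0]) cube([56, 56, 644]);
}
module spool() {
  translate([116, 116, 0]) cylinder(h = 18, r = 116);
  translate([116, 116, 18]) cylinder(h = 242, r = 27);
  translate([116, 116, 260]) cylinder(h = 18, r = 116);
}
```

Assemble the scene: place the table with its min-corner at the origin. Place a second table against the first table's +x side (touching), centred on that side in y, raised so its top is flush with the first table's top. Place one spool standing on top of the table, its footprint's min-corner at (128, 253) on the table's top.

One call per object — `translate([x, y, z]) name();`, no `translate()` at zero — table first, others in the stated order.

table();
translate([663, -43, 75]) table_2();
translate([128, 253, 757]) spool();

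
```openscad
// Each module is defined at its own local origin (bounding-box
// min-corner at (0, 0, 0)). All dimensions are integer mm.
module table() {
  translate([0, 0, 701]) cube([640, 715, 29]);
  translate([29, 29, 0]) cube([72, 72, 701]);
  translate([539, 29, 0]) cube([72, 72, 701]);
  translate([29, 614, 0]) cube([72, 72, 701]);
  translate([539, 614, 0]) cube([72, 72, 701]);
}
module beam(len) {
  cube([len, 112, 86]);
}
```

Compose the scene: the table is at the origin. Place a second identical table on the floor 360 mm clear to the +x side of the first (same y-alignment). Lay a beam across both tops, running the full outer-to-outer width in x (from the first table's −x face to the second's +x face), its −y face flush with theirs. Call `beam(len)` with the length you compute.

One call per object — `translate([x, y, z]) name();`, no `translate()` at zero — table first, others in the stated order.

table();
translate([1000, 0, 0]) table();
translate([0, 0, 730]) beam(1640);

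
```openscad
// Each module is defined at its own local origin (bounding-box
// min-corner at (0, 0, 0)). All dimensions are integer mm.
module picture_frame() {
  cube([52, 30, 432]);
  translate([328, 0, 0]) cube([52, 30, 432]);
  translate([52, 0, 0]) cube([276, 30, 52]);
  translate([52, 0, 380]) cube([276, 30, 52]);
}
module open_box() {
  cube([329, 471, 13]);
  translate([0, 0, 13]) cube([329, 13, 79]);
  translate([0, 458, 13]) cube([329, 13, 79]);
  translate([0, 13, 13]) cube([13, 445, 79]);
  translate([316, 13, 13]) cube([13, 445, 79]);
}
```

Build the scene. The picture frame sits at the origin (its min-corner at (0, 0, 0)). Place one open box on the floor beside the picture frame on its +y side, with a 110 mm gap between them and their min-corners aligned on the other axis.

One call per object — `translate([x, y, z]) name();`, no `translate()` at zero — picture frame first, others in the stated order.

picture_frame();
translate([0, 140, 0]) open_box();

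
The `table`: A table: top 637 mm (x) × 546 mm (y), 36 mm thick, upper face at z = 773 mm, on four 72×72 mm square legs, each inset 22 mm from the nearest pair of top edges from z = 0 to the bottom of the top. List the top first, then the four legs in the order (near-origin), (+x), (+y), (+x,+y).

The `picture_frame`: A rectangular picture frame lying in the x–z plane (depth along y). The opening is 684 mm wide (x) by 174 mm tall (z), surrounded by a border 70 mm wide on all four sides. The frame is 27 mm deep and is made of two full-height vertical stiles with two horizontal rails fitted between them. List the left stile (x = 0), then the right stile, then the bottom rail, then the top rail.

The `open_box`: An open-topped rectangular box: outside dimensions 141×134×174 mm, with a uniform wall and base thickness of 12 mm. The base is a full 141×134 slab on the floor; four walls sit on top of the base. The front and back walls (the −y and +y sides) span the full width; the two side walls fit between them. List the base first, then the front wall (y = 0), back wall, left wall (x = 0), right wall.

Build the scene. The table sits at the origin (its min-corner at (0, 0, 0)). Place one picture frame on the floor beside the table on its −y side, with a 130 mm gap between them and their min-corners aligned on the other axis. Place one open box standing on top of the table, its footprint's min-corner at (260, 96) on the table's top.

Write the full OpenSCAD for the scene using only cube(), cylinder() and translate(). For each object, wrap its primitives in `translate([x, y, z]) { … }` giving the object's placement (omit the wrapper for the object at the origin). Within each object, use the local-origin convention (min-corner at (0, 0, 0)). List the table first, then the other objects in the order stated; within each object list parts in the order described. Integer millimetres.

translate([0, 0, 737]) cube([637, 546, 36]);
translate([22, 22, 0]) cube([72, 72, 737]);
translate([543, 22, 0]) cube([72, 72, 737]);
translate([22, 452, 0]) cube([72, 72, 737]);
translate([543, 452, 0]) cube([72, 72, 737]);
translate([0, -157, 0]) {
  cube([70, 27, 314]);
  translate([754, 0, 0]) cube([70, 27, 314]);
  translate([70, 0, 0]) cube([684, 27, 70]);
  translate([70, 0, 244]) cube([684, 27, 70]);
}
translate([260, 96, 773]) {
  cube([141, 134, 12]);
  translate([0, 0, 12]) cube([141, 12, 162]);
  translate([0, 122, 12]) cube([141, 12, 162]);
  translate([0, 12, 12]) cube([12, 110, 162]);
  translate([129, 12, 12]) cube([12, 110, 162]);
}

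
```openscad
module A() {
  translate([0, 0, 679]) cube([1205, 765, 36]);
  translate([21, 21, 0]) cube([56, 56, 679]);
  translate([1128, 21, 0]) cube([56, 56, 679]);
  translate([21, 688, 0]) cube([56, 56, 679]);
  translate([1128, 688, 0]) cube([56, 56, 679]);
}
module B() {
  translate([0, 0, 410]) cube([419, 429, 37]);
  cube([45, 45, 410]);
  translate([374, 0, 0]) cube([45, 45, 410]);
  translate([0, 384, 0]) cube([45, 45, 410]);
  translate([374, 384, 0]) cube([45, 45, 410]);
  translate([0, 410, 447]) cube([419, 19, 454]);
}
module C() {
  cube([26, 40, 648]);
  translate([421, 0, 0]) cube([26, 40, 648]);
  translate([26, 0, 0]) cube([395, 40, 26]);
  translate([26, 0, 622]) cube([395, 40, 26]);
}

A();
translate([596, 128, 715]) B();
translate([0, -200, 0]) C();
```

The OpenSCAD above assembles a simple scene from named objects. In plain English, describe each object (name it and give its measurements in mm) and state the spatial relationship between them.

A is a rectangular dining table. The top is 1205×765×36 mm with its upper surface at z = 715 mm. It stands on four 56×56 mm square legs, each inset 21 mm from the nearest pair of top edges, running from the floor to the underside of the top.

B is a chair. The seat is a 419×429×37 mm slab with its top at z = 447 mm, on four 45×45 mm corner legs (flush with the seat edges, standing on z = 0). A flat backrest 19 mm thick, 454 mm tall, spans the full seat width and rises from the seat top along its +y edge, rear face flush with the rear of the seat.

C is a rectangular picture frame lying in the x–z plane (depth along y). The opening is 395 mm wide (x) by 596 mm tall (z), surrounded by a border 26 mm wide on all four sides. The frame is 40 mm deep and is made of two full-height vertical stiles with two horizontal rails fitted between them.

The chair is on top of the table. The picture frame is on the floor beside the table on its −y side.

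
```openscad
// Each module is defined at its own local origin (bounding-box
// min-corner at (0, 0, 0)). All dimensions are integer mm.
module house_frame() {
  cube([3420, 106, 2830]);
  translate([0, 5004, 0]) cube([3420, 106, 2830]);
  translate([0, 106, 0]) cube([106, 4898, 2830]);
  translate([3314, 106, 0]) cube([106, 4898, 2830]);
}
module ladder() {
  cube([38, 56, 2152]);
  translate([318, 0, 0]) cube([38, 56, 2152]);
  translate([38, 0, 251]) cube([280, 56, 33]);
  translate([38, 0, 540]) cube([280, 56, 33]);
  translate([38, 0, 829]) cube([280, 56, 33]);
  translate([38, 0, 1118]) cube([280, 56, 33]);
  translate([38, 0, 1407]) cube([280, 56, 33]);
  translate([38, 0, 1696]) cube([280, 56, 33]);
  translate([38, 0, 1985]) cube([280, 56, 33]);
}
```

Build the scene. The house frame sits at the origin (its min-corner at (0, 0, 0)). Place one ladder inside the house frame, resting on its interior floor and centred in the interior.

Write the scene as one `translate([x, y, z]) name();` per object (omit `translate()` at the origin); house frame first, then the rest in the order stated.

house_frame();
translate([1532, 2527, 0]) ladder();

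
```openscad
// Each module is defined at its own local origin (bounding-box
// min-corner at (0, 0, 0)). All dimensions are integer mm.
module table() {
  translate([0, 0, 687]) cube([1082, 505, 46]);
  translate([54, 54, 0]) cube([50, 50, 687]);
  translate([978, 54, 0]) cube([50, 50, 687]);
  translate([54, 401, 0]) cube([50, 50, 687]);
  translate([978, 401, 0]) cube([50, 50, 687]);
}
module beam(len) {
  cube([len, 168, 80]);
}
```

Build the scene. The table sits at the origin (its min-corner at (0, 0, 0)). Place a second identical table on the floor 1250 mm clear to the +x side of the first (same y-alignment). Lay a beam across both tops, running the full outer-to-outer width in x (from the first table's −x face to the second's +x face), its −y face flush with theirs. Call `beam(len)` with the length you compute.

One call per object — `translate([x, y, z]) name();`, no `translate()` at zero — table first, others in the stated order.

table();
translate([2332, 0, 0]) table();
translate([0, 0, 733]) beam(3414);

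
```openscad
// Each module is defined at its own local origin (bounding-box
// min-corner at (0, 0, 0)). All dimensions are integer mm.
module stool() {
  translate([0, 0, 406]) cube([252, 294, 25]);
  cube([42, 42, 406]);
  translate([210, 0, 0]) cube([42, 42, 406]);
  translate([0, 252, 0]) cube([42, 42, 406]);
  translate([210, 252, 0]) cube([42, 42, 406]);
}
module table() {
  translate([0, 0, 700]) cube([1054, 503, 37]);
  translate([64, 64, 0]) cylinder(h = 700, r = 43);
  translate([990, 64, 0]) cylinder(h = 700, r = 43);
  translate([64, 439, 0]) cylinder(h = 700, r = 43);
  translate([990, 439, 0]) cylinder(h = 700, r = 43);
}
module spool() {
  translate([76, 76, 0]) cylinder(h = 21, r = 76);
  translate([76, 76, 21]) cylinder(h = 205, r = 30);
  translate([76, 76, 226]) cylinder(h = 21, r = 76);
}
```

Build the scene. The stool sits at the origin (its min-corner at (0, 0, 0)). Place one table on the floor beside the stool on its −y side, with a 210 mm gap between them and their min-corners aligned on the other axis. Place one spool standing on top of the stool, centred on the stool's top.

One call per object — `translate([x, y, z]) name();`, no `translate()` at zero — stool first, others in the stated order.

stool();
translate([0, -713, 0]) table();
translate([50, 71, 431]) spool();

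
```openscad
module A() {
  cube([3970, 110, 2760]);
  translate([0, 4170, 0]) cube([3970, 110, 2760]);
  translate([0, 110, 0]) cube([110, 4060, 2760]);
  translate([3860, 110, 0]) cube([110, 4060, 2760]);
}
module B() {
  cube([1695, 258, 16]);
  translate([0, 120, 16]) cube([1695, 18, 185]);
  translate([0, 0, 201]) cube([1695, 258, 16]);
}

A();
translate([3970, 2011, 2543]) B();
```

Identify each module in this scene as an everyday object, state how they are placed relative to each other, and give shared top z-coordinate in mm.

Both tops at z = 2760 mm.

A is a house frame. B is an I-beam. The I-beam is beside the house frame with their tops flush at z = 2760. The shared top z-coordinate is 2760 mm.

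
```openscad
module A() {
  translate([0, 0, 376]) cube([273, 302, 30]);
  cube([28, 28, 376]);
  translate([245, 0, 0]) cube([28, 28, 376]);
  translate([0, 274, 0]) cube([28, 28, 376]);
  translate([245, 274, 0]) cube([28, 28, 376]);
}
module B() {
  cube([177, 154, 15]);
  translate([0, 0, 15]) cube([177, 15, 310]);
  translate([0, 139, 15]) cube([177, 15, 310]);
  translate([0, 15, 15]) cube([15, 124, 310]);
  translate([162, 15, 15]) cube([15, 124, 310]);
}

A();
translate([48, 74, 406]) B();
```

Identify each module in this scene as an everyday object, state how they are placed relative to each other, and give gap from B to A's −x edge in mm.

The open box's min-x is at 48; the stool's min-x is 0; gap = 48 mm.

A is a stool. B is an open box. The open box is on top of the stool, centred. The gap from the open box to the stool's −x edge is 48 mm.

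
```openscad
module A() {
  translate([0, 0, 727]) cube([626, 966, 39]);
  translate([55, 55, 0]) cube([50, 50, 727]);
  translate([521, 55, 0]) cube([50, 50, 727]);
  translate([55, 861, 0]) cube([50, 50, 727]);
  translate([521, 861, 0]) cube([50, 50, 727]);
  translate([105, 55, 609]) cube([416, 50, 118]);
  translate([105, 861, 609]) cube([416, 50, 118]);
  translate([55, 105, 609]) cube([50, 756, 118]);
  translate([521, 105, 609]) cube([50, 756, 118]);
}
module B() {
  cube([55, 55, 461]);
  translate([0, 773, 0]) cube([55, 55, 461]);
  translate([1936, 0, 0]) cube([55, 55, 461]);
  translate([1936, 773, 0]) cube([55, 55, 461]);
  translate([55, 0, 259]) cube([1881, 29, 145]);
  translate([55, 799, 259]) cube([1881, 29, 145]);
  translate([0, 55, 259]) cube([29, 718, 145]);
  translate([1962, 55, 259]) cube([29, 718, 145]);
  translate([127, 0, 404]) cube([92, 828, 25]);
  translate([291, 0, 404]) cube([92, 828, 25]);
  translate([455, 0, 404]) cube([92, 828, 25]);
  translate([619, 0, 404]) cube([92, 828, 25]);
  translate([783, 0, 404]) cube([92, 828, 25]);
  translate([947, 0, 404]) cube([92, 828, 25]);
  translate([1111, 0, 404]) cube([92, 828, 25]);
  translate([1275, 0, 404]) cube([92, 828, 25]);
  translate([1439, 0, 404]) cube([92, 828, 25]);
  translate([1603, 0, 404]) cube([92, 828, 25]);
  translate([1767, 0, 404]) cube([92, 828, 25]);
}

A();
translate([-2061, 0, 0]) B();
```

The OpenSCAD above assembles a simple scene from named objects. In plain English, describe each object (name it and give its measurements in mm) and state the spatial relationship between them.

A is a table with a 626×966 mm rectangular top, 39 mm thick, top surface at z = 766 mm, supported by four 50×50 mm square legs, each inset 55 mm from the nearest pair of top edges, running from the floor. Four apron rails, 50 mm thick and 118 mm tall, run between adjacent legs with their top edges flush with the underside of the top and their outer faces flush with the legs' outer faces.

B is a bed frame 1991 mm long (x) by 828 mm wide (y). Four 55×55 mm corner posts, 461 mm tall, at the corners of the footprint. Four rails of 29 mm thickness and 145 mm height run between adjacent posts with their undersides at z = 259 mm, their outer faces flush with the outside of the frame (the two x-running rails run between the posts' inner faces; the two y-running rails run between the posts' inner faces). 11 slats, each 92 mm wide (x) and 25 mm thick, lie across the top of the two x-running rails, running the full 828 mm width of the frame in y; the slats are evenly spaced along x between the inner faces of the end posts with equal gaps (rounded down to the nearest mm) at the −x end and between each pair — any rounding remainder accumulates at the +x end.

The bed frame is on the floor beside the table on its −x side.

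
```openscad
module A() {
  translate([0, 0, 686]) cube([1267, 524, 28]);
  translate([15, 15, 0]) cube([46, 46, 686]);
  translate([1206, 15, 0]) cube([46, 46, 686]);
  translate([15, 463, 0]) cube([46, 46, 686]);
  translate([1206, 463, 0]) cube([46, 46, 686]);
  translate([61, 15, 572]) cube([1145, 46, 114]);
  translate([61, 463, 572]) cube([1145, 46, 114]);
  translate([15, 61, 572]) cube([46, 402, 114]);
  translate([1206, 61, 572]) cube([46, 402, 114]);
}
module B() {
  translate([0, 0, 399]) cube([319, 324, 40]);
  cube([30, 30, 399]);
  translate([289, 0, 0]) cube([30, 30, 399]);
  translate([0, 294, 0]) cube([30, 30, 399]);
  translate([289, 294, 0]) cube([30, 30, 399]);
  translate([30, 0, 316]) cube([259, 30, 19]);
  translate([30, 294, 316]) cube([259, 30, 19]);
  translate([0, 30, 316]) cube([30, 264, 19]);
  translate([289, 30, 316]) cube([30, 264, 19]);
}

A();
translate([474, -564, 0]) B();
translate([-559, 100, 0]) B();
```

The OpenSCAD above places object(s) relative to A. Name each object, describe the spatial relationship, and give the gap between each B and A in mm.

A is a table. B is a stool. Two stools sit around the table at the −y, −x sides. The gap between each stool and the table is 240 mm.

Each stool's nearest face is 240 mm from the table's bounding box.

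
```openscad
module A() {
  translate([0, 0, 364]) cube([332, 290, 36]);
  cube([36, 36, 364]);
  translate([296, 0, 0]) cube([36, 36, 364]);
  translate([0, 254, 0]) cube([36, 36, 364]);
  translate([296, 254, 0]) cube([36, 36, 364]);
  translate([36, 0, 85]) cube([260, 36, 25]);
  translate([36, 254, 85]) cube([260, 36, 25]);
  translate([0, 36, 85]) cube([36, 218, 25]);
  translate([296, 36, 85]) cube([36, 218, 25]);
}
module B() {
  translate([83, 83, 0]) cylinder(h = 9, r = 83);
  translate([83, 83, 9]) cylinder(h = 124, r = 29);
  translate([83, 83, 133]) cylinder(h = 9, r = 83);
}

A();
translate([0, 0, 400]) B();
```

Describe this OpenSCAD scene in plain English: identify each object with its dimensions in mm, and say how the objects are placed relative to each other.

A is a four-legged stool. The seat is a 332×290×36 mm slab whose top surface is at z = 400 mm; four square legs, each 36×36 mm in cross-section, run from the floor (z = 0) to the underside of the seat, each flush with a corner of the seat. Four stretchers, 36 mm wide and 25 mm tall, connect adjacent legs with their undersides at z = 85 mm, each running between the inner faces of the legs it joins and aligned with the legs' outer faces on the other axis.

B is a spool: two coaxial disc flanges of radius 83 mm and thickness 9 mm, joined by a core cylinder of radius 29 mm and height 124 mm. The lower flange rests on z = 0 and the three cylinders share a vertical axis.

The spool is on top of the stool.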